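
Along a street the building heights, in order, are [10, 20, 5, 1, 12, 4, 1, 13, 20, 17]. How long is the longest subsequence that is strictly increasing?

4

Track the smallest tail for each achievable length (strict):
10 → extends → [10]
20 → extends → [10, 20]
5 → replaces 10 → [5, 20]
1 → replaces 5 → [1, 20]
12 → replaces 20 → [1, 12]
4 → replaces 12 → [1, 4]
1 → already a tail → [1, 4]
13 → extends → [1, 4, 13]
20 → extends → [1, 4, 13, 20]
17 → replaces 20 → [1, 4, 13, 17]
Four tails, so the longest strictly increasing subsequence has length 4 (e.g. 10, 12, 13, 20).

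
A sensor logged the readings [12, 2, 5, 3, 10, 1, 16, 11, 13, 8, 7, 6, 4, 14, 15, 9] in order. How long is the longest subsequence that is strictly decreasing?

6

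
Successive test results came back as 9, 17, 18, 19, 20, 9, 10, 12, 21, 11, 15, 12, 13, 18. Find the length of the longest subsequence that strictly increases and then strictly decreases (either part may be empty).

8

inc[i] = longest strictly increasing subsequence ending at i; dec[i] = longest strictly decreasing subsequence starting at i:
i:      1  2  3  4  5  6  7  8  9 10 11 12 13 14
a[i]:   9 17 18 19 20  9 10 12 21 11 15 12 13 18
inc:    1  2  3  4  5  1  2  3  6  3  4  4  5  6
dec:    1  3  3  3  3  1  1  2  3  1  2  1  1  1
Best peak at i=9 (value 21): inc=6, dec=3, length 6+3−1 = 8.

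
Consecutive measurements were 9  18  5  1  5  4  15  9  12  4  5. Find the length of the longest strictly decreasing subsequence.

Let dp[i] be the longest strictly decreasing subsequence ending at i:
i:      1  2  3  4  5  6  7  8  9 10 11
a[i]:   9 18  5  1  5  4 15  9 12  4  5
dp:     1  1  2  3  2  3  2  3  3  4  4
Maximum is 4.

4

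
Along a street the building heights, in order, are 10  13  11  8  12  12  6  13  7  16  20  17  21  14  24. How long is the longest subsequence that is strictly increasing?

8

Track the smallest tail for each achievable length (strict):
10 → extends → [10]
13 → extends → [10, 13]
11 → replaces 13 → [10, 11]
8 → replaces 10 → [8, 11]
12 → extends → [8, 11, 12]
12 → already a tail → [8, 11, 12]
6 → replaces 8 → [6, 11, 12]
13 → extends → [6, 11, 12, 13]
7 → replaces 11 → [6, 7, 12, 13]
16 → extends → [6, 7, 12, 13, 16]
20 → extends → [6, 7, 12, 13, 16, 20]
17 → replaces 20 → [6, 7, 12, 13, 16, 17]
21 → extends → [6, 7, 12, 13, 16, 17, 21]
14 → replaces 16 → [6, 7, 12, 13, 14, 17, 21]
24 → extends → [6, 7, 12, 13, 14, 17, 21, 24]
Eight tails, so the longest strictly increasing subsequence has length 8 (e.g. 10, 11, 12, 13, 16, 20, 21, 24).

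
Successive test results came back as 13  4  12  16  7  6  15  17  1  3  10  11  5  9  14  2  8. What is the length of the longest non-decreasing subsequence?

Track the smallest tail for each achievable length (allowing ties):
13 → extends → [13]
4 → replaces 13 → [4]
12 → extends → [4, 12]
16 → extends → [4, 12, 16]
7 → replaces 12 → [4, 7, 16]
6 → replaces 7 → [4, 6, 16]
15 → replaces 16 → [4, 6, 15]
17 → extends → [4, 6, 15, 17]
1 → replaces 4 → [1, 6, 15, 17]
3 → replaces 6 → [1, 3, 15, 17]
10 → replaces 15 → [1, 3, 10, 17]
11 → replaces 17 → [1, 3, 10, 11]
5 → replaces 10 → [1, 3, 5, 11]
9 → replaces 11 → [1, 3, 5, 9]
14 → extends → [1, 3, 5, 9, 14]
2 → replaces 3 → [1, 2, 5, 9, 14]
8 → replaces 9 → [1, 2, 5, 8, 14]
Five tails, so the longest non-decreasing subsequence has length 5 (e.g. 4, 7, 10, 11, 14).

5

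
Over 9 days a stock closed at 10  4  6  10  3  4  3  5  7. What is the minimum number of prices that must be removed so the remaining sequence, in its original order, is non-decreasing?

5

Fewest deletions = n − (longest non-decreasing subsequence).
Patience tails:
10 → extends → [10]
4 → replaces 10 → [4]
6 → extends → [4, 6]
10 → extends → [4, 6, 10]
3 → replaces 4 → [3, 6, 10]
4 → replaces 6 → [3, 4, 10]
3 → replaces 4 → [3, 3, 10]
5 → replaces 10 → [3, 3, 5]
7 → extends → [3, 3, 5, 7]
Longest non-decreasing subsequence has length 4, so deletions = 9 − 4 = 5.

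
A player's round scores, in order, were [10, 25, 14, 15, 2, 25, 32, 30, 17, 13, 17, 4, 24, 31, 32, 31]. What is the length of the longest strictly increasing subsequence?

Let dp[i] be the length of the longest such subsequence ending at index i:
i:      1  2  3  4  5  6  7  8  9 10 11 12 13 14 15 16
a[i]:  10 25 14 15  2 25 32 30 17 13 17  4 24 31 32 31
dp:     1  2  2  3  1  4  5  5  4  2  4  2  5  6  7  6
Maximum dp value is 7.

7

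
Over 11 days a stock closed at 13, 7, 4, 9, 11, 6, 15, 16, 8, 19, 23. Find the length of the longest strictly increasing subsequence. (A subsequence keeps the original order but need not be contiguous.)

7

Track the smallest tail for each achievable length (strict):
13 → extends → [13]
7 → replaces 13 → [7]
4 → replaces 7 → [4]
9 → extends → [4, 9]
11 → extends → [4, 9, 11]
6 → replaces 9 → [4, 6, 11]
15 → extends → [4, 6, 11, 15]
16 → extends → [4, 6, 11, 15, 16]
8 → replaces 11 → [4, 6, 8, 15, 16]
19 → extends → [4, 6, 8, 15, 16, 19]
23 → extends → [4, 6, 8, 15, 16, 19, 23]
Seven tails, so the longest strictly increasing subsequence has length 7 (e.g. 7, 9, 11, 15, 16, 19, 23).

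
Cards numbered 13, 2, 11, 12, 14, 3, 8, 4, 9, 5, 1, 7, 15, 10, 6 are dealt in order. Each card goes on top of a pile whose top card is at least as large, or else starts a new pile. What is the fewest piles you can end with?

6

The minimum number of non-increasing subsequences covering a sequence equals the length of its longest strictly increasing subsequence.
LIS length is 6 (e.g. 2, 3, 4, 5, 7, 15), so 6 piles are needed.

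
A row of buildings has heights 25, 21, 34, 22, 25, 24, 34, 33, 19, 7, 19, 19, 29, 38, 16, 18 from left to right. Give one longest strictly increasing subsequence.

21, 22, 25, 34, 38

Patience tails give the LIS length; then backtrack through the dp parents:
25 → extends → [25]
21 → replaces 25 → [21]
34 → extends → [21, 34]
22 → replaces 34 → [21, 22]
25 → extends → [21, 22, 25]
24 → replaces 25 → [21, 22, 24]
34 → extends → [21, 22, 24, 34]
33 → replaces 34 → [21, 22, 24, 33]
19 → replaces 21 → [19, 22, 24, 33]
7 → replaces 19 → [7, 22, 24, 33]
19 → replaces 22 → [7, 19, 24, 33]
19 → already a tail → [7, 19, 24, 33]
29 → replaces 33 → [7, 19, 24, 29]
38 → extends → [7, 19, 24, 29, 38]
16 → replaces 19 → [7, 16, 24, 29, 38]
18 → replaces 24 → [7, 16, 18, 29, 38]
Length 5; one witness is 21, 22, 25, 34, 38.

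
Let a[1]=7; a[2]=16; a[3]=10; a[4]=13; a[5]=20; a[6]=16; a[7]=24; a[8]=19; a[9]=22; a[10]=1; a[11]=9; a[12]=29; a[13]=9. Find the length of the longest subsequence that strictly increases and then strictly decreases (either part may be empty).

inc[i] = longest strictly increasing subsequence ending at i; dec[i] = longest strictly decreasing subsequence starting at i:
i:      1  2  3  4  5  6  7  8  9 10 11 12 13
a[i]:   7 16 10 13 20 16 24 19 22  1  9 29  9
inc:    1  2  2  3  4  4  5  5  6  1  2  7  2
dec:    2  3  2  2  3  2  3  2  2  1  1  2  1
Best peak at i=12 (value 29): inc=7, dec=2, length 7+2−1 = 8.

8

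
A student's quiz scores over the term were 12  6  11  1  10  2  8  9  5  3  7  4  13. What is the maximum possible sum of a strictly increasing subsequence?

Let S[i] be the best sum of a strictly increasing subsequence ending at i:
i:      1  2  3  4  5  6  7  8  9 10 11 12 13
a[i]:  12  6 11  1 10  2  8  9  5  3  7  4 13
S:     12  6 17  1 16  3 14 23  8  6 15 10 36
Maximum is 36 (e.g. 6 + 8 + 9 + 13).

36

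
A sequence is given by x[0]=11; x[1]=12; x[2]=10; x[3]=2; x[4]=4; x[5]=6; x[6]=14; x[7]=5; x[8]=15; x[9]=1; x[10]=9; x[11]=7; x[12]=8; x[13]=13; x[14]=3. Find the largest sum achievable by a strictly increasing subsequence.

Let S[i] be the best sum of a strictly increasing subsequence ending at i:
i:      0  1  2  3  4  5  6  7  8  9 10 11 12 13 14
x[i]:  11 12 10  2  4  6 14  5 15  1  9  7  8 13  3
S:     11 23 10  2  6 12 37 11 52  1 21 19 27 40  5
Maximum is 52 (e.g. 11 + 12 + 14 + 15).

52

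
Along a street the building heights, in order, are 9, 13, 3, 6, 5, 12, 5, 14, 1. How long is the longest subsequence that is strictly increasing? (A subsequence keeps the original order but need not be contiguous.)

4

Track the smallest tail for each achievable length (strict):
9 → extends → [9]
13 → extends → [9, 13]
3 → replaces 9 → [3, 13]
6 → replaces 13 → [3, 6]
5 → replaces 6 → [3, 5]
12 → extends → [3, 5, 12]
5 → already a tail → [3, 5, 12]
14 → extends → [3, 5, 12, 14]
1 → replaces 3 → [1, 5, 12, 14]
Four tails, so the longest strictly increasing subsequence has length 4 (e.g. 3, 6, 12, 14).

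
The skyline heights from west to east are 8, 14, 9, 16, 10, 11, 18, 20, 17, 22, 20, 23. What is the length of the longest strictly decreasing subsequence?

2

Negate each value so 'decreasing' becomes 'increasing', then run patience tails on the negated sequence:
-8 → extends → [-8]
-14 → replaces -8 → [-14]
-9 → extends → [-14, -9]
-16 → replaces -14 → [-16, -9]
-10 → replaces -9 → [-16, -10]
-11 → replaces -10 → [-16, -11]
-18 → replaces -16 → [-18, -11]
-20 → replaces -18 → [-20, -11]
-17 → replaces -11 → [-20, -17]
-22 → replaces -20 → [-22, -17]
-20 → replaces -17 → [-22, -20]
-23 → replaces -22 → [-23, -20]
Two tails, so the longest strictly decreasing subsequence of the original has length 2.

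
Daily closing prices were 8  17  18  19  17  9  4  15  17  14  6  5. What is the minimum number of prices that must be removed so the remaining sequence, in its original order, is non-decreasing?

8

Fewest deletions = n − (longest non-decreasing subsequence).
Patience tails:
8 → extends → [8]
17 → extends → [8, 17]
18 → extends → [8, 17, 18]
19 → extends → [8, 17, 18, 19]
17 → replaces 18 → [8, 17, 17, 19]
9 → replaces 17 → [8, 9, 17, 19]
4 → replaces 8 → [4, 9, 17, 19]
15 → replaces 17 → [4, 9, 15, 19]
17 → replaces 19 → [4, 9, 15, 17]
14 → replaces 15 → [4, 9, 14, 17]
6 → replaces 9 → [4, 6, 14, 17]
5 → replaces 6 → [4, 5, 14, 17]
Longest non-decreasing subsequence has length 4, so deletions = 12 − 4 = 8.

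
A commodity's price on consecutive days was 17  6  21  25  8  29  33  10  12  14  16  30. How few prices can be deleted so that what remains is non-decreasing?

5

Fewest deletions = n − (longest non-decreasing subsequence).
Patience tails:
17 → extends → [17]
6 → replaces 17 → [6]
21 → extends → [6, 21]
25 → extends → [6, 21, 25]
8 → replaces 21 → [6, 8, 25]
29 → extends → [6, 8, 25, 29]
33 → extends → [6, 8, 25, 29, 33]
10 → replaces 25 → [6, 8, 10, 29, 33]
12 → replaces 29 → [6, 8, 10, 12, 33]
14 → replaces 33 → [6, 8, 10, 12, 14]
16 → extends → [6, 8, 10, 12, 14, 16]
30 → extends → [6, 8, 10, 12, 14, 16, 30]
Longest non-decreasing subsequence has length 7, so deletions = 12 − 7 = 5.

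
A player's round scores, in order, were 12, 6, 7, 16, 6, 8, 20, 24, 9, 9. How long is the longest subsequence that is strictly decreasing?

3

Let dp[i] be the longest strictly decreasing subsequence ending at i:
i:      1  2  3  4  5  6  7  8  9 10
a[i]:  12  6  7 16  6  8 20 24  9  9
dp:     1  2  2  1  3  2  1  1  2  2
Maximum is 3.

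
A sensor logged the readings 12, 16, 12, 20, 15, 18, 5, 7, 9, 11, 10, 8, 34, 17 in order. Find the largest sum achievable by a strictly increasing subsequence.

82

Let S[i] be the best sum of a strictly increasing subsequence ending at i:
i:      1  2  3  4  5  6  7  8  9 10 11 12 13 14
a[i]:  12 16 12 20 15 18  5  7  9 11 10  8 34 17
S:     12 28 12 48 27 46  5 12 21 32 31 20 82 49
Maximum is 82 (e.g. 12 + 16 + 20 + 34).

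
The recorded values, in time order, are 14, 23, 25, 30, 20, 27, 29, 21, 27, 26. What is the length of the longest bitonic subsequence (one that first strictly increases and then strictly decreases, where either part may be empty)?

inc[i] = longest strictly increasing subsequence ending at i; dec[i] = longest strictly decreasing subsequence starting at i:
i:      1  2  3  4  5  6  7  8  9 10
a[i]:  14 23 25 30 20 27 29 21 27 26
inc:    1  2  3  4  2  4  5  3  4  4
dec:    1  2  2  4  1  2  3  1  2  1
Best peak at i=4 (value 30): inc=4, dec=4, length 4+4−1 = 7.

7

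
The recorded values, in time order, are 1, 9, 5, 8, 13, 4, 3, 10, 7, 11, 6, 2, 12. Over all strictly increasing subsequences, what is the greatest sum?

Let S[i] be the best sum of a strictly increasing subsequence ending at i:
i:      1  2  3  4  5  6  7  8  9 10 11 12 13
a[i]:   1  9  5  8 13  4  3 10  7 11  6  2 12
S:      1 10  6 14 27  5  4 24 13 35 12  3 47
Maximum is 47 (e.g. 1 + 5 + 8 + 10 + 11 + 12).

47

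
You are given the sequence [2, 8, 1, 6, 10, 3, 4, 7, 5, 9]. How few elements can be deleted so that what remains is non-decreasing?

Fewest deletions = n − (longest non-decreasing subsequence).
i:      1  2  3  4  5  6  7  8  9 10
a[i]:   2  8  1  6 10  3  4  7  5  9
dp:     1  2  1  2  3  2  3  4  4  5
max dp = 5, so deletions = 10 − 5 = 5.

5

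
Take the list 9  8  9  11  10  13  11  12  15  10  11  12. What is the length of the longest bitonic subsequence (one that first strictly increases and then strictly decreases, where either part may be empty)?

inc[i] = longest strictly increasing subsequence ending at i; dec[i] = longest strictly decreasing subsequence starting at i:
i:      1  2  3  4  5  6  7  8  9 10 11 12
a[i]:   9  8  9 11 10 13 11 12 15 10 11 12
inc:    1  1  2  3  3  4  4  5  6  3  4  5
dec:    2  1  1  2  1  3  2  2  2  1  1  1
Best peak at i=9 (value 15): inc=6, dec=2, length 6+2−1 = 7.

7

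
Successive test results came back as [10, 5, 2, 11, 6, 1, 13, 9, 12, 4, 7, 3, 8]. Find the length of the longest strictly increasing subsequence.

4

Let dp[i] be the length of the longest such subsequence ending at index i:
i:      1  2  3  4  5  6  7  8  9 10 11 12 13
a[i]:  10  5  2 11  6  1 13  9 12  4  7  3  8
dp:     1  1  1  2  2  1  3  3  4  2  3  2  4
Maximum dp value is 4.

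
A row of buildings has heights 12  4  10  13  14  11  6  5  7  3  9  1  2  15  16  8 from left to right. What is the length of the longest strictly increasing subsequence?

6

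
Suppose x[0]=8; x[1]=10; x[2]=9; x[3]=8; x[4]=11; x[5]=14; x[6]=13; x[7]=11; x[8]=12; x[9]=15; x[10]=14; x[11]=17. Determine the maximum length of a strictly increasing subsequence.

6

Track the smallest tail for each achievable length (strict):
8 → extends → [8]
10 → extends → [8, 10]
9 → replaces 10 → [8, 9]
8 → already a tail → [8, 9]
11 → extends → [8, 9, 11]
14 → extends → [8, 9, 11, 14]
13 → replaces 14 → [8, 9, 11, 13]
11 → already a tail → [8, 9, 11, 13]
12 → replaces 13 → [8, 9, 11, 12]
15 → extends → [8, 9, 11, 12, 15]
14 → replaces 15 → [8, 9, 11, 12, 14]
17 → extends → [8, 9, 11, 12, 14, 17]
Six tails, so the longest strictly increasing subsequence has length 6 (e.g. 8, 10, 11, 14, 15, 17).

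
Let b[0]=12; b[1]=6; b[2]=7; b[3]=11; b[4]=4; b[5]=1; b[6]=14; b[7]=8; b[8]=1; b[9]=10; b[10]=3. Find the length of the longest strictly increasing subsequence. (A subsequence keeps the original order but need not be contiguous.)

4

Track the smallest tail for each achievable length (strict):
12 → extends → [12]
6 → replaces 12 → [6]
7 → extends → [6, 7]
11 → extends → [6, 7, 11]
4 → replaces 6 → [4, 7, 11]
1 → replaces 4 → [1, 7, 11]
14 → extends → [1, 7, 11, 14]
8 → replaces 11 → [1, 7, 8, 14]
1 → already a tail → [1, 7, 8, 14]
10 → replaces 14 → [1, 7, 8, 10]
3 → replaces 7 → [1, 3, 8, 10]
Four tails, so the longest strictly increasing subsequence has length 4 (e.g. 6, 7, 11, 14).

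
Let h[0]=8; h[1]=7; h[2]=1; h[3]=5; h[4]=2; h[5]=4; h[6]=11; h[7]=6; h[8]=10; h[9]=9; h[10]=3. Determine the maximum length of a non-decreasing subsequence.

5

Let dp[i] be the length of the longest such subsequence ending at index i:
i:      0  1  2  3  4  5  6  7  8  9 10
h[i]:   8  7  1  5  2  4 11  6 10  9  3
dp:     1  1  1  2  2  3  4  4  5  5  3
Maximum dp value is 5.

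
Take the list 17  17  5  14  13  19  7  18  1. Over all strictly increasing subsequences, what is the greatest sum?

Let S[i] be the best sum of a strictly increasing subsequence ending at i:
i:      1  2  3  4  5  6  7  8  9
a[i]:  17 17  5 14 13 19  7 18  1
S:     17 17  5 19 18 38 12 37  1
Maximum is 38 (e.g. 5 + 14 + 19).

38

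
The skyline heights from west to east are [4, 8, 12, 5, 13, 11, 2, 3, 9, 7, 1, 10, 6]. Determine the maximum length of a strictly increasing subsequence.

4

Track the smallest tail for each achievable length (strict):
4 → extends → [4]
8 → extends → [4, 8]
12 → extends → [4, 8, 12]
5 → replaces 8 → [4, 5, 12]
13 → extends → [4, 5, 12, 13]
11 → replaces 12 → [4, 5, 11, 13]
2 → replaces 4 → [2, 5, 11, 13]
3 → replaces 5 → [2, 3, 11, 13]
9 → replaces 11 → [2, 3, 9, 13]
7 → replaces 9 → [2, 3, 7, 13]
1 → replaces 2 → [1, 3, 7, 13]
10 → replaces 13 → [1, 3, 7, 10]
6 → replaces 7 → [1, 3, 6, 10]
Four tails, so the longest strictly increasing subsequence has length 4 (e.g. 4, 8, 12, 13).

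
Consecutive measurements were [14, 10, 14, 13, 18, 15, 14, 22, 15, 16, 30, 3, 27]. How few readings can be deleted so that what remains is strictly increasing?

Fewest deletions = n − (longest strictly increasing subsequence).
Patience tails:
14 → extends → [14]
10 → replaces 14 → [10]
14 → extends → [10, 14]
13 → replaces 14 → [10, 13]
18 → extends → [10, 13, 18]
15 → replaces 18 → [10, 13, 15]
14 → replaces 15 → [10, 13, 14]
22 → extends → [10, 13, 14, 22]
15 → replaces 22 → [10, 13, 14, 15]
16 → extends → [10, 13, 14, 15, 16]
30 → extends → [10, 13, 14, 15, 16, 30]
3 → replaces 10 → [3, 13, 14, 15, 16, 30]
27 → replaces 30 → [3, 13, 14, 15, 16, 27]
Longest strictly increasing subsequence has length 6, so deletions = 13 − 6 = 7.

7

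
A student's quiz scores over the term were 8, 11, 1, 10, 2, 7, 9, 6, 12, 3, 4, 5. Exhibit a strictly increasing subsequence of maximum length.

Patience tails give the LIS length; then backtrack through the dp parents:
8 → extends → [8]
11 → extends → [8, 11]
1 → replaces 8 → [1, 11]
10 → replaces 11 → [1, 10]
2 → replaces 10 → [1, 2]
7 → extends → [1, 2, 7]
9 → extends → [1, 2, 7, 9]
6 → replaces 7 → [1, 2, 6, 9]
12 → extends → [1, 2, 6, 9, 12]
3 → replaces 6 → [1, 2, 3, 9, 12]
4 → replaces 9 → [1, 2, 3, 4, 12]
5 → replaces 12 → [1, 2, 3, 4, 5]
Length 5; one witness is 1, 2, 7, 9, 12.

1, 2, 7, 9, 12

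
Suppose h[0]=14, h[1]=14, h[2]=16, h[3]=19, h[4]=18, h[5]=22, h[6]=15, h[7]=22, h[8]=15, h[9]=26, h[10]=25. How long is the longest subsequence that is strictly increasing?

5

Track the smallest tail for each achievable length (strict):
14 → extends → [14]
14 → already a tail → [14]
16 → extends → [14, 16]
19 → extends → [14, 16, 19]
18 → replaces 19 → [14, 16, 18]
22 → extends → [14, 16, 18, 22]
15 → replaces 16 → [14, 15, 18, 22]
22 → already a tail → [14, 15, 18, 22]
15 → already a tail → [14, 15, 18, 22]
26 → extends → [14, 15, 18, 22, 26]
25 → replaces 26 → [14, 15, 18, 22, 25]
Five tails, so the longest strictly increasing subsequence has length 5 (e.g. 14, 16, 19, 22, 26).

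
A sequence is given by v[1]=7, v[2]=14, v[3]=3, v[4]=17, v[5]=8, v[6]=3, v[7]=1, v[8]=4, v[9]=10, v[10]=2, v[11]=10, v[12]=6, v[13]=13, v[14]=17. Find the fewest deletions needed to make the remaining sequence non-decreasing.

Fewest deletions = n − (longest non-decreasing subsequence).
Patience tails:
7 → extends → [7]
14 → extends → [7, 14]
3 → replaces 7 → [3, 14]
17 → extends → [3, 14, 17]
8 → replaces 14 → [3, 8, 17]
3 → replaces 8 → [3, 3, 17]
1 → replaces 3 → [1, 3, 17]
4 → replaces 17 → [1, 3, 4]
10 → extends → [1, 3, 4, 10]
2 → replaces 3 → [1, 2, 4, 10]
10 → extends → [1, 2, 4, 10, 10]
6 → replaces 10 → [1, 2, 4, 6, 10]
13 → extends → [1, 2, 4, 6, 10, 13]
17 → extends → [1, 2, 4, 6, 10, 13, 17]
Longest non-decreasing subsequence has length 7, so deletions = 14 − 7 = 7.

7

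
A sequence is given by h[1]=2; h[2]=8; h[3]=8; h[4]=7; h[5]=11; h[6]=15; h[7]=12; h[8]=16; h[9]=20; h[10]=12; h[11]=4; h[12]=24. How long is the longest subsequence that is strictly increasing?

Track the smallest tail for each achievable length (strict):
2 → extends → [2]
8 → extends → [2, 8]
8 → already a tail → [2, 8]
7 → replaces 8 → [2, 7]
11 → extends → [2, 7, 11]
15 → extends → [2, 7, 11, 15]
12 → replaces 15 → [2, 7, 11, 12]
16 → extends → [2, 7, 11, 12, 16]
20 → extends → [2, 7, 11, 12, 16, 20]
12 → already a tail → [2, 7, 11, 12, 16, 20]
4 → replaces 7 → [2, 4, 11, 12, 16, 20]
24 → extends → [2, 4, 11, 12, 16, 20, 24]
Seven tails, so the longest strictly increasing subsequence has length 7 (e.g. 2, 8, 11, 15, 16, 20, 24).

7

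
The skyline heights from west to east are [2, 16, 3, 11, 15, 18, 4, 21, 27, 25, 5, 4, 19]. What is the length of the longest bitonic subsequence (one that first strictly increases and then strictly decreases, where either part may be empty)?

inc[i] = longest strictly increasing subsequence ending at i; dec[i] = longest strictly decreasing subsequence starting at i:
i:      1  2  3  4  5  6  7  8  9 10 11 12 13
a[i]:   2 16  3 11 15 18  4 21 27 25  5  4 19
inc:    1  2  2  3  4  5  3  6  7  7  4  3  6
dec:    1  4  1  3  3  3  1  3  4  3  2  1  1
Best peak at i=9 (value 27): inc=7, dec=4, length 7+4−1 = 10.

10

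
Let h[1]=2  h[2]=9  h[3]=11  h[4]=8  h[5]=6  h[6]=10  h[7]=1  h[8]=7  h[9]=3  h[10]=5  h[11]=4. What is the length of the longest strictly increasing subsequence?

3

Track the smallest tail for each achievable length (strict):
2 → extends → [2]
9 → extends → [2, 9]
11 → extends → [2, 9, 11]
8 → replaces 9 → [2, 8, 11]
6 → replaces 8 → [2, 6, 11]
10 → replaces 11 → [2, 6, 10]
1 → replaces 2 → [1, 6, 10]
7 → replaces 10 → [1, 6, 7]
3 → replaces 6 → [1, 3, 7]
5 → replaces 7 → [1, 3, 5]
4 → replaces 5 → [1, 3, 4]
Three tails, so the longest strictly increasing subsequence has length 3 (e.g. 2, 9, 11).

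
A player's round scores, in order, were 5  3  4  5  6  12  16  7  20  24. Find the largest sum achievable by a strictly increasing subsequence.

Let S[i] be the best sum of a strictly increasing subsequence ending at i:
i:      1  2  3  4  5  6  7  8  9 10
a[i]:   5  3  4  5  6 12 16  7 20 24
S:      5  3  7 12 18 30 46 25 66 90
Maximum is 90 (e.g. 3 + 4 + 5 + 6 + 12 + 16 + 20 + 24).

90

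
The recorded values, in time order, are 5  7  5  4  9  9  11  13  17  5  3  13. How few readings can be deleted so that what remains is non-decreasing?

Fewest deletions = n − (longest non-decreasing subsequence).
i:      1  2  3  4  5  6  7  8  9 10 11 12
a[i]:   5  7  5  4  9  9 11 13 17  5  3 13
dp:     1  2  2  1  3  4  5  6  7  3  1  7
max dp = 7, so deletions = 12 − 7 = 5.

5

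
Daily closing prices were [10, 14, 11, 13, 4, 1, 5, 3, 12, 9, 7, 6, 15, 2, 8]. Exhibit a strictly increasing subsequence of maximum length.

10, 11, 13, 15

Patience tails give the LIS length; then backtrack through the dp parents:
10 → extends → [10]
14 → extends → [10, 14]
11 → replaces 14 → [10, 11]
13 → extends → [10, 11, 13]
4 → replaces 10 → [4, 11, 13]
1 → replaces 4 → [1, 11, 13]
5 → replaces 11 → [1, 5, 13]
3 → replaces 5 → [1, 3, 13]
12 → replaces 13 → [1, 3, 12]
9 → replaces 12 → [1, 3, 9]
7 → replaces 9 → [1, 3, 7]
6 → replaces 7 → [1, 3, 6]
15 → extends → [1, 3, 6, 15]
2 → replaces 3 → [1, 2, 6, 15]
8 → replaces 15 → [1, 2, 6, 8]
Length 4; one witness is 10, 11, 13, 15.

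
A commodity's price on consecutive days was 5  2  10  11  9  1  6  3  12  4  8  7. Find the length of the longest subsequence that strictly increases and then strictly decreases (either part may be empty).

6

inc[i] = longest strictly increasing subsequence ending at i; dec[i] = longest strictly decreasing subsequence starting at i:
i:      1  2  3  4  5  6  7  8  9 10 11 12
a[i]:   5  2 10 11  9  1  6  3 12  4  8  7
inc:    1  1  2  3  2  1  2  2  4  3  4  4
dec:    3  2  4  4  3  1  2  1  3  1  2  1
Best peak at i=4 (value 11): inc=3, dec=4, length 3+4−1 = 6.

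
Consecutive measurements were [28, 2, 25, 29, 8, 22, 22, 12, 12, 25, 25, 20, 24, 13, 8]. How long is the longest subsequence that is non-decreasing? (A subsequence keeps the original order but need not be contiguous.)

6

Track the smallest tail for each achievable length (allowing ties):
28 → extends → [28]
2 → replaces 28 → [2]
25 → extends → [2, 25]
29 → extends → [2, 25, 29]
8 → replaces 25 → [2, 8, 29]
22 → replaces 29 → [2, 8, 22]
22 → extends → [2, 8, 22, 22]
12 → replaces 22 → [2, 8, 12, 22]
12 → replaces 22 → [2, 8, 12, 12]
25 → extends → [2, 8, 12, 12, 25]
25 → extends → [2, 8, 12, 12, 25, 25]
20 → replaces 25 → [2, 8, 12, 12, 20, 25]
24 → replaces 25 → [2, 8, 12, 12, 20, 24]
13 → replaces 20 → [2, 8, 12, 12, 13, 24]
8 → replaces 12 → [2, 8, 8, 12, 13, 24]
Six tails, so the longest non-decreasing subsequence has length 6 (e.g. 2, 8, 22, 22, 25, 25).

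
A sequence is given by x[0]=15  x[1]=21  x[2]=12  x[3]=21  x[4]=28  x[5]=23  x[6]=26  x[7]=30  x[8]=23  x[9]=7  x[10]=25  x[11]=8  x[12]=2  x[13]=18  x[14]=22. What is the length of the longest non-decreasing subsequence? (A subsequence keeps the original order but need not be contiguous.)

Let dp[i] be the length of the longest such subsequence ending at index i:
i:      0  1  2  3  4  5  6  7  8  9 10 11 12 13 14
x[i]:  15 21 12 21 28 23 26 30 23  7 25  8  2 18 22
dp:     1  2  1  3  4  4  5  6  5  1  6  2  1  3  4
Maximum dp value is 6.

6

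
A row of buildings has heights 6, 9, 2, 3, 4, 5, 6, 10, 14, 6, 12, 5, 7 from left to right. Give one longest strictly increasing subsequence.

Patience tails give the LIS length; then backtrack through the dp parents:
6 → extends → [6]
9 → extends → [6, 9]
2 → replaces 6 → [2, 9]
3 → replaces 9 → [2, 3]
4 → extends → [2, 3, 4]
5 → extends → [2, 3, 4, 5]
6 → extends → [2, 3, 4, 5, 6]
10 → extends → [2, 3, 4, 5, 6, 10]
14 → extends → [2, 3, 4, 5, 6, 10, 14]
6 → already a tail → [2, 3, 4, 5, 6, 10, 14]
12 → replaces 14 → [2, 3, 4, 5, 6, 10, 12]
5 → already a tail → [2, 3, 4, 5, 6, 10, 12]
7 → replaces 10 → [2, 3, 4, 5, 6, 7, 12]
Length 7; one witness is 2, 3, 4, 5, 6, 10, 14.

2, 3, 4, 5, 6, 10, 14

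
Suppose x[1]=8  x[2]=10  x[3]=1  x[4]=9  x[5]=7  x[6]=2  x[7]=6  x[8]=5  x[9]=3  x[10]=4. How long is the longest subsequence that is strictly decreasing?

6

Negate each value so 'decreasing' becomes 'increasing', then run patience tails on the negated sequence:
-8 → extends → [-8]
-10 → replaces -8 → [-10]
-1 → extends → [-10, -1]
-9 → replaces -1 → [-10, -9]
-7 → extends → [-10, -9, -7]
-2 → extends → [-10, -9, -7, -2]
-6 → replaces -2 → [-10, -9, -7, -6]
-5 → extends → [-10, -9, -7, -6, -5]
-3 → extends → [-10, -9, -7, -6, -5, -3]
-4 → replaces -3 → [-10, -9, -7, -6, -5, -4]
Six tails, so the longest strictly decreasing subsequence of the original has length 6.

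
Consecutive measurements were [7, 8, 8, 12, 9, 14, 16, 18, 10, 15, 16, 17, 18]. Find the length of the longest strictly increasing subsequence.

8

Let dp[i] be the length of the longest such subsequence ending at index i:
i:      1  2  3  4  5  6  7  8  9 10 11 12 13
a[i]:   7  8  8 12  9 14 16 18 10 15 16 17 18
dp:     1  2  2  3  3  4  5  6  4  5  6  7  8
Maximum dp value is 8.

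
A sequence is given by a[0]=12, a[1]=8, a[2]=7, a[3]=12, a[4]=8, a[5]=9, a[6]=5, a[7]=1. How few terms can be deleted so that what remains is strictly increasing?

Fewest deletions = n − (longest strictly increasing subsequence).
i:      0  1  2  3  4  5  6  7
a[i]:  12  8  7 12  8  9  5  1
dp:     1  1  1  2  2  3  1  1
max dp = 3, so deletions = 8 − 3 = 5.

5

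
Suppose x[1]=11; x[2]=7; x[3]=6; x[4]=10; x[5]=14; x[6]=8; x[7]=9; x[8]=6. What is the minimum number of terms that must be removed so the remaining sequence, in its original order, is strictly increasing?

Fewest deletions = n − (longest strictly increasing subsequence).
i:      1  2  3  4  5  6  7  8
x[i]:  11  7  6 10 14  8  9  6
dp:     1  1  1  2  3  2  3  1
max dp = 3, so deletions = 8 − 3 = 5.

5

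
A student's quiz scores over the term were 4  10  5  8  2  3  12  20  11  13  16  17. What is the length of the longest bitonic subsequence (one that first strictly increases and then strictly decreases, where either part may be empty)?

inc[i] = longest strictly increasing subsequence ending at i; dec[i] = longest strictly decreasing subsequence starting at i:
i:      1  2  3  4  5  6  7  8  9 10 11 12
a[i]:   4 10  5  8  2  3 12 20 11 13 16 17
inc:    1  2  2  3  1  2  4  5  4  5  6  7
dec:    2  3  2  2  1  1  2  2  1  1  1  1
Best peak at i=12 (value 17): inc=7, dec=1, length 7+1−1 = 7.

7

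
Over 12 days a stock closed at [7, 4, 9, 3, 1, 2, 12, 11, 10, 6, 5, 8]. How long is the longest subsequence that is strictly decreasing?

Negate each value so 'decreasing' becomes 'increasing', then run patience tails on the negated sequence:
-7 → extends → [-7]
-4 → extends → [-7, -4]
-9 → replaces -7 → [-9, -4]
-3 → extends → [-9, -4, -3]
-1 → extends → [-9, -4, -3, -1]
-2 → replaces -1 → [-9, -4, -3, -2]
-12 → replaces -9 → [-12, -4, -3, -2]
-11 → replaces -4 → [-12, -11, -3, -2]
-10 → replaces -3 → [-12, -11, -10, -2]
-6 → replaces -2 → [-12, -11, -10, -6]
-5 → extends → [-12, -11, -10, -6, -5]
-8 → replaces -6 → [-12, -11, -10, -8, -5]
Five tails, so the longest strictly decreasing subsequence of the original has length 5.

5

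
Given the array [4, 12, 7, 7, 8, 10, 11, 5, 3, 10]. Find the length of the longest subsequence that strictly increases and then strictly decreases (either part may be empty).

7

inc[i] = longest strictly increasing subsequence ending at i; dec[i] = longest strictly decreasing subsequence starting at i:
i:      1  2  3  4  5  6  7  8  9 10
a[i]:   4 12  7  7  8 10 11  5  3 10
inc:    1  2  2  2  3  4  5  2  1  4
dec:    2  4  3  3  3  3  3  2  1  1
Best peak at i=7 (value 11): inc=5, dec=3, length 5+3−1 = 7.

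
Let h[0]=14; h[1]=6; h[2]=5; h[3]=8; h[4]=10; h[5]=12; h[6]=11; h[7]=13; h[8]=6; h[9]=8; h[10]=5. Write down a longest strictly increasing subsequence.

Patience tails give the LIS length; then backtrack through the dp parents:
14 → extends → [14]
6 → replaces 14 → [6]
5 → replaces 6 → [5]
8 → extends → [5, 8]
10 → extends → [5, 8, 10]
12 → extends → [5, 8, 10, 12]
11 → replaces 12 → [5, 8, 10, 11]
13 → extends → [5, 8, 10, 11, 13]
6 → replaces 8 → [5, 6, 10, 11, 13]
8 → replaces 10 → [5, 6, 8, 11, 13]
5 → already a tail → [5, 6, 8, 11, 13]
Length 5; one witness is 6, 8, 10, 12, 13.

6, 8, 10, 12, 13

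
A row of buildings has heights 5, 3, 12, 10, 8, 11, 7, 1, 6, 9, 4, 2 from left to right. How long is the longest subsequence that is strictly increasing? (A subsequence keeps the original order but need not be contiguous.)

3

Track the smallest tail for each achievable length (strict):
5 → extends → [5]
3 → replaces 5 → [3]
12 → extends → [3, 12]
10 → replaces 12 → [3, 10]
8 → replaces 10 → [3, 8]
11 → extends → [3, 8, 11]
7 → replaces 8 → [3, 7, 11]
1 → replaces 3 → [1, 7, 11]
6 → replaces 7 → [1, 6, 11]
9 → replaces 11 → [1, 6, 9]
4 → replaces 6 → [1, 4, 9]
2 → replaces 4 → [1, 2, 9]
Three tails, so the longest strictly increasing subsequence has length 3 (e.g. 5, 10, 11).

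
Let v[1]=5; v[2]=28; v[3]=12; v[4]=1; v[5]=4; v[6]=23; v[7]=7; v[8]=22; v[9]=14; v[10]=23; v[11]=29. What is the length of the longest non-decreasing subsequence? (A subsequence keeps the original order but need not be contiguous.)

6

Let dp[i] be the length of the longest such subsequence ending at index i:
i:      1  2  3  4  5  6  7  8  9 10 11
v[i]:   5 28 12  1  4 23  7 22 14 23 29
dp:     1  2  2  1  2  3  3  4  4  5  6
Maximum dp value is 6.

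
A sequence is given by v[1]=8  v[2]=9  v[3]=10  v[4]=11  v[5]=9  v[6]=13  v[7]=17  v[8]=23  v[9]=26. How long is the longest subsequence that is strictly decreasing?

2

Let dp[i] be the longest strictly decreasing subsequence ending at i:
i:      1  2  3  4  5  6  7  8  9
v[i]:   8  9 10 11  9 13 17 23 26
dp:     1  1  1  1  2  1  1  1  1
Maximum is 2.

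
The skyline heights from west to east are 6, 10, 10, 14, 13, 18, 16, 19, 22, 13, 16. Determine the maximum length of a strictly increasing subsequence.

6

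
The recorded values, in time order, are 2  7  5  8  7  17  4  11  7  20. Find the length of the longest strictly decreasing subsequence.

Negate each value so 'decreasing' becomes 'increasing', then run patience tails on the negated sequence:
-2 → extends → [-2]
-7 → replaces -2 → [-7]
-5 → extends → [-7, -5]
-8 → replaces -7 → [-8, -5]
-7 → replaces -5 → [-8, -7]
-17 → replaces -8 → [-17, -7]
-4 → extends → [-17, -7, -4]
-11 → replaces -7 → [-17, -11, -4]
-7 → replaces -4 → [-17, -11, -7]
-20 → replaces -17 → [-20, -11, -7]
Three tails, so the longest strictly decreasing subsequence of the original has length 3.

3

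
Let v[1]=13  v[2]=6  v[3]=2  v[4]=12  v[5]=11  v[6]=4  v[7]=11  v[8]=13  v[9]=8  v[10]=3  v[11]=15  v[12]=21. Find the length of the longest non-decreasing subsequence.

Let dp[i] be the length of the longest such subsequence ending at index i:
i:      1  2  3  4  5  6  7  8  9 10 11 12
v[i]:  13  6  2 12 11  4 11 13  8  3 15 21
dp:     1  1  1  2  2  2  3  4  3  2  5  6
Maximum dp value is 6.

6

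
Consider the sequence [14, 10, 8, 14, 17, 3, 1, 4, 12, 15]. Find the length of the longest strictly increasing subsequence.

4

Track the smallest tail for each achievable length (strict):
14 → extends → [14]
10 → replaces 14 → [10]
8 → replaces 10 → [8]
14 → extends → [8, 14]
17 → extends → [8, 14, 17]
3 → replaces 8 → [3, 14, 17]
1 → replaces 3 → [1, 14, 17]
4 → replaces 14 → [1, 4, 17]
12 → replaces 17 → [1, 4, 12]
15 → extends → [1, 4, 12, 15]
Four tails, so the longest strictly increasing subsequence has length 4 (e.g. 3, 4, 12, 15).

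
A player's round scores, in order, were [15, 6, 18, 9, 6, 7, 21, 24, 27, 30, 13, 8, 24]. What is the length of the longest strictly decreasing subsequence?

3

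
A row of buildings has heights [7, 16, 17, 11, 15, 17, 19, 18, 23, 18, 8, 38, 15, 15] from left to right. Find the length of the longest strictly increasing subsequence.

Track the smallest tail for each achievable length (strict):
7 → extends → [7]
16 → extends → [7, 16]
17 → extends → [7, 16, 17]
11 → replaces 16 → [7, 11, 17]
15 → replaces 17 → [7, 11, 15]
17 → extends → [7, 11, 15, 17]
19 → extends → [7, 11, 15, 17, 19]
18 → replaces 19 → [7, 11, 15, 17, 18]
23 → extends → [7, 11, 15, 17, 18, 23]
18 → already a tail → [7, 11, 15, 17, 18, 23]
8 → replaces 11 → [7, 8, 15, 17, 18, 23]
38 → extends → [7, 8, 15, 17, 18, 23, 38]
15 → already a tail → [7, 8, 15, 17, 18, 23, 38]
15 → already a tail → [7, 8, 15, 17, 18, 23, 38]
Seven tails, so the longest strictly increasing subsequence has length 7 (e.g. 7, 11, 15, 17, 19, 23, 38).

7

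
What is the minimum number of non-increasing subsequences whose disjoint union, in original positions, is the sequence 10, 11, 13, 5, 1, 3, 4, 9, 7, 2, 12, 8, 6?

5

Place each on the leftmost legal pile:
10 → new pile 1 (tops now [10])
11 → new pile 2 (tops now [10, 11])
13 → new pile 3 (tops now [10, 11, 13])
5 → pile 1 (tops now [5, 11, 13])
1 → pile 1 (tops now [1, 11, 13])
3 → pile 2 (tops now [1, 3, 13])
4 → pile 3 (tops now [1, 3, 4])
9 → new pile 4 (tops now [1, 3, 4, 9])
7 → pile 4 (tops now [1, 3, 4, 7])
2 → pile 2 (tops now [1, 2, 4, 7])
12 → new pile 5 (tops now [1, 2, 4, 7, 12])
8 → pile 5 (tops now [1, 2, 4, 7, 8])
6 → pile 4 (tops now [1, 2, 4, 6, 8])
Five piles.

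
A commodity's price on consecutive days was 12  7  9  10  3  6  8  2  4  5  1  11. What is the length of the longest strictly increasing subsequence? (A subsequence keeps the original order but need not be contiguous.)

4

Let dp[i] be the length of the longest such subsequence ending at index i:
i:      1  2  3  4  5  6  7  8  9 10 11 12
a[i]:  12  7  9 10  3  6  8  2  4  5  1 11
dp:     1  1  2  3  1  2  3  1  2  3  1  4
Maximum dp value is 4.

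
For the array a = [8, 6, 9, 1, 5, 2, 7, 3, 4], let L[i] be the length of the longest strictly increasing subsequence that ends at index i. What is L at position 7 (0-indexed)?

dp[i] = 1 + max{dp[j] : j<i, a[j]<a[i]} (or 1 if no such j):
i:     0 1 2 3 4 5 6 7 8
a[i]:  8 6 9 1 5 2 7 3 4
dp:    1 1 2 1 2 2 3 3 4
At index 7 the value is 3.

3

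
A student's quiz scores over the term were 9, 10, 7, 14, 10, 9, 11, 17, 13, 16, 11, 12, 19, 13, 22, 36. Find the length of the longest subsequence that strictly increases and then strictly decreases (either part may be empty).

8

inc[i] = longest strictly increasing subsequence ending at i; dec[i] = longest strictly decreasing subsequence starting at i:
i:      1  2  3  4  5  6  7  8  9 10 11 12 13 14 15 16
a[i]:   9 10  7 14 10  9 11 17 13 16 11 12 19 13 22 36
inc:    1  2  1  3  2  2  3  4  4  5  3  4  6  5  7  8
dec:    2  2  1  3  2  1  1  3  2  2  1  1  2  1  1  1
Best peak at i=16 (value 36): inc=8, dec=1, length 8+1−1 = 8.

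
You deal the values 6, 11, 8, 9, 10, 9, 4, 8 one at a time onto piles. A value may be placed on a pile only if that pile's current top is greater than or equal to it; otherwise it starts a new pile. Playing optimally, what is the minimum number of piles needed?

4

The minimum number of non-increasing subsequences covering a sequence equals the length of its longest strictly increasing subsequence.
LIS length is 4 (e.g. 6, 8, 9, 10), so 4 piles are needed.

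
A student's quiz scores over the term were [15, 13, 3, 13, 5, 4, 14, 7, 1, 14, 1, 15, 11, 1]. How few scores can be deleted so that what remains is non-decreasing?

9

Fewest deletions = n − (longest non-decreasing subsequence).
Patience tails:
15 → extends → [15]
13 → replaces 15 → [13]
3 → replaces 13 → [3]
13 → extends → [3, 13]
5 → replaces 13 → [3, 5]
4 → replaces 5 → [3, 4]
14 → extends → [3, 4, 14]
7 → replaces 14 → [3, 4, 7]
1 → replaces 3 → [1, 4, 7]
14 → extends → [1, 4, 7, 14]
1 → replaces 4 → [1, 1, 7, 14]
15 → extends → [1, 1, 7, 14, 15]
11 → replaces 14 → [1, 1, 7, 11, 15]
1 → replaces 7 → [1, 1, 1, 11, 15]
Longest non-decreasing subsequence has length 5, so deletions = 14 − 5 = 9.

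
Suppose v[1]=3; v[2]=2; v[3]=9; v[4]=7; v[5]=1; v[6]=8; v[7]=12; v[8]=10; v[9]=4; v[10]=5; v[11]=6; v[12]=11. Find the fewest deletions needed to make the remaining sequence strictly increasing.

Fewest deletions = n − (longest strictly increasing subsequence).
Patience tails:
3 → extends → [3]
2 → replaces 3 → [2]
9 → extends → [2, 9]
7 → replaces 9 → [2, 7]
1 → replaces 2 → [1, 7]
8 → extends → [1, 7, 8]
12 → extends → [1, 7, 8, 12]
10 → replaces 12 → [1, 7, 8, 10]
4 → replaces 7 → [1, 4, 8, 10]
5 → replaces 8 → [1, 4, 5, 10]
6 → replaces 10 → [1, 4, 5, 6]
11 → extends → [1, 4, 5, 6, 11]
Longest strictly increasing subsequence has length 5, so deletions = 12 − 5 = 7.

7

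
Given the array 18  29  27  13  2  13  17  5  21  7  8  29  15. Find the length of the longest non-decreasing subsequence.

5

Track the smallest tail for each achievable length (allowing ties):
18 → extends → [18]
29 → extends → [18, 29]
27 → replaces 29 → [18, 27]
13 → replaces 18 → [13, 27]
2 → replaces 13 → [2, 27]
13 → replaces 27 → [2, 13]
17 → extends → [2, 13, 17]
5 → replaces 13 → [2, 5, 17]
21 → extends → [2, 5, 17, 21]
7 → replaces 17 → [2, 5, 7, 21]
8 → replaces 21 → [2, 5, 7, 8]
29 → extends → [2, 5, 7, 8, 29]
15 → replaces 29 → [2, 5, 7, 8, 15]
Five tails, so the longest non-decreasing subsequence has length 5 (e.g. 13, 13, 17, 21, 29).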